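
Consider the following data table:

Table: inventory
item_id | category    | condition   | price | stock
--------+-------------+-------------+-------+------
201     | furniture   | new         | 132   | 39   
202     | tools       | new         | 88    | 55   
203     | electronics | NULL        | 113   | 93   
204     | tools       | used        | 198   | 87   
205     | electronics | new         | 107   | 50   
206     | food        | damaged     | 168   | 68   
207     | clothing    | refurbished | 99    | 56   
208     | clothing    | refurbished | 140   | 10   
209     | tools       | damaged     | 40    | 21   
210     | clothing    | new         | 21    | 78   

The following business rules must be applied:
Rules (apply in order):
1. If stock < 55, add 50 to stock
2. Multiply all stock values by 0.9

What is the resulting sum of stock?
681.3

Step 1: Apply Rule 1 - Add 50 to records with stock < 55
  - 4 records affected: 120 + (4 × 50) = 320
  - Unaffected records: 437
  - Sum after Rule 1: 757
Step 2: Apply Rule 2 - Multiply all by 0.9
  - 757 × 0.9 = 681.3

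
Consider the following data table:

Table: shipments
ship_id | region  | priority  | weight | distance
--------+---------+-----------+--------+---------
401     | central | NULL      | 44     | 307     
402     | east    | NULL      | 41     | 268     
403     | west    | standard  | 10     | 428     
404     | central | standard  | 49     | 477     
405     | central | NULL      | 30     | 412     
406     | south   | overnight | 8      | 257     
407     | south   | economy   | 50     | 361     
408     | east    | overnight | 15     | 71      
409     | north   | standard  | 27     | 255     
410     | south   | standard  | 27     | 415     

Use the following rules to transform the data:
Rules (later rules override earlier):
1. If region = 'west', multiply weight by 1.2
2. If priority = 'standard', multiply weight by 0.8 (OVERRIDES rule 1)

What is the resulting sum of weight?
278.4

Step 1: Rule 2 takes priority for records with priority = 'standard'
  - 4 records: 113 × 0.8 = 90.4
Step 2: Rule 1 applies to remaining records with region = 'west'
  - 0 records: 0 × 1.2 = 0.0
Step 3: Other records unchanged: 188
Step 4: Final sum = 90.4 + 0.0 + 188 = 278.4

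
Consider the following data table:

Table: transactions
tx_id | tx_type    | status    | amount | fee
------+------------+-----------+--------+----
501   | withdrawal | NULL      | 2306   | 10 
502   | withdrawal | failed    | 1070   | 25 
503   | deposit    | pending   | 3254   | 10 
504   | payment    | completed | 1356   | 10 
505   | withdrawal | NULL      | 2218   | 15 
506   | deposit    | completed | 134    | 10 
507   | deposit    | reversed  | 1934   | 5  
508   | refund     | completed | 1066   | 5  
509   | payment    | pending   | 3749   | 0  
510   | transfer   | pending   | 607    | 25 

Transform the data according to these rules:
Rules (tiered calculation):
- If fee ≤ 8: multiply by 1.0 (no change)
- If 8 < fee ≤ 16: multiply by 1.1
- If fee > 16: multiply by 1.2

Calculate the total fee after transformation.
130.5

Step 1: Tier 1 (fee ≤ 8): 3 records, sum = 10 × 1.0 = 10.0
Step 2: Tier 2 (8 < fee ≤ 16): 5 records, sum = 55 × 1.1 = 60.5
Step 3: Tier 3 (fee > 16): 2 records, sum = 50 × 1.2 = 60.0
Step 4: Final sum = 10.0 + 60.5 + 60.0 = 130.5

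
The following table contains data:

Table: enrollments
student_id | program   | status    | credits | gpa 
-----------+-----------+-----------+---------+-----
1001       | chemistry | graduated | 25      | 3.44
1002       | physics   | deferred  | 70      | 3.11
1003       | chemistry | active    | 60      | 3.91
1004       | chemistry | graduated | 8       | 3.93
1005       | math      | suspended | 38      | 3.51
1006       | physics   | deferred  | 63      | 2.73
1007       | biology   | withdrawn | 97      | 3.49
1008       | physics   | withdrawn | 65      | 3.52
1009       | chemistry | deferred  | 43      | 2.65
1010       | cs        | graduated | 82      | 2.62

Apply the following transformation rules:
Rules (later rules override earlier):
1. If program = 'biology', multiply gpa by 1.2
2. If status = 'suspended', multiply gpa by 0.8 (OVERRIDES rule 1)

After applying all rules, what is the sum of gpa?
32.91

Step 1: Rule 2 takes priority for records with status = 'suspended'
  - 1 records: 3.51 × 0.8 = 2.81
Step 2: Rule 1 applies to remaining records with program = 'biology'
  - 1 records: 3.49 × 1.2 = 4.19
Step 3: Other records unchanged: 25.91
Step 4: Final sum = 2.81 + 4.19 + 25.91 = 32.91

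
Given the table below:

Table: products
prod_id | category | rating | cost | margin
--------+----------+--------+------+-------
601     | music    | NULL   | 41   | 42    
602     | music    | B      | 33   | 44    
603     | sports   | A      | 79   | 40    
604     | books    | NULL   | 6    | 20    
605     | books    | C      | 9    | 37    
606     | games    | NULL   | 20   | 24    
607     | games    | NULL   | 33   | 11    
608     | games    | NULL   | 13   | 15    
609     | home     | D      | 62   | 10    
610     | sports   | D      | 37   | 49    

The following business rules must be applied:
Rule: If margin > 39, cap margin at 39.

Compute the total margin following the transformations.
273

Step 1: 4 records have margin > 39
Step 2: These records originally summed to 175
Step 3: After capping: 4 × 39 = 156
Step 4: Unaffected records sum: 117
Step 5: Final sum = 156 + 117 = 273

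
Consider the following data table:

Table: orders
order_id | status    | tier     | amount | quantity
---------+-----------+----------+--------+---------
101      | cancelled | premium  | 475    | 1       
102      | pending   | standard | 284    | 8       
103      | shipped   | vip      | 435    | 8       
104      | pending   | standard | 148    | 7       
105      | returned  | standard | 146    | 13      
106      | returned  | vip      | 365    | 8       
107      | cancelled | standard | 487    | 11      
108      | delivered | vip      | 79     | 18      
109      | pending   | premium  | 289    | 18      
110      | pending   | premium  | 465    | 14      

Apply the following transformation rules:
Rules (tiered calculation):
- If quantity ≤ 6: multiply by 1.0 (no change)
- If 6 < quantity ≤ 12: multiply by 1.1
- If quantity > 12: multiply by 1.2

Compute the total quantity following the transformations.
122.8

Step 1: Tier 1 (quantity ≤ 6): 1 records, sum = 1 × 1.0 = 1.0
Step 2: Tier 2 (6 < quantity ≤ 12): 5 records, sum = 42 × 1.1 = 46.2
Step 3: Tier 3 (quantity > 12): 4 records, sum = 63 × 1.2 = 75.6
Step 4: Final sum = 1.0 + 46.2 + 75.6 = 122.8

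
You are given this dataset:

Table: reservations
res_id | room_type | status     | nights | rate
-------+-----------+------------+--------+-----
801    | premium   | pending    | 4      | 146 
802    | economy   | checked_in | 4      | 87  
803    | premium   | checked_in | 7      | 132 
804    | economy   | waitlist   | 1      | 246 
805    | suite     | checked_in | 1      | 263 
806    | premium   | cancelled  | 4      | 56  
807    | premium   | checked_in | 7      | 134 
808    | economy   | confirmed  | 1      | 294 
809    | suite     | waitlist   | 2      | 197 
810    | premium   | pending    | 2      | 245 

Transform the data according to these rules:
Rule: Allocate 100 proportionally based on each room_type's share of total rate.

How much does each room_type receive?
economy: 34.83, premium: 39.61, suite: 25.56

Step 1: Calculate total rate = 1800
Step 2: Calculate each room_type's proportion:
  economy: 627/1800 = 34.83% → 34.83
  premium: 713/1800 = 39.61% → 39.61
  suite: 460/1800 = 25.56% → 25.56
Step 3: Verify: sum of allocations ≈ 100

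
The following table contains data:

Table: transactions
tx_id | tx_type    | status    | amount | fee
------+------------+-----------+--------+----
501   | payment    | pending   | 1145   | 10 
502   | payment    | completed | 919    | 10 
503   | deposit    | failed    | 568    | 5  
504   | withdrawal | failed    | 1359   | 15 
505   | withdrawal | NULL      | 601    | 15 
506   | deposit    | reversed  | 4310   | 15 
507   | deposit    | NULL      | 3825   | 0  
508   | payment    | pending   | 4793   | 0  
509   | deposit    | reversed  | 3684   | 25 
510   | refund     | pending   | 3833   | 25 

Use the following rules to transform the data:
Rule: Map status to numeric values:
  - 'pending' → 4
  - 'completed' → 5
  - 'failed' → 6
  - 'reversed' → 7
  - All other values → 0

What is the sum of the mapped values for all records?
43

Step 1: Apply mapping to each record
Step 2: Count by status:
  'pending': 3 records × 4 = 12
  'completed': 1 records × 5 = 5
  'failed': 2 records × 6 = 12
  'reversed': 2 records × 7 = 14
Step 3: Sum all mapped values = 43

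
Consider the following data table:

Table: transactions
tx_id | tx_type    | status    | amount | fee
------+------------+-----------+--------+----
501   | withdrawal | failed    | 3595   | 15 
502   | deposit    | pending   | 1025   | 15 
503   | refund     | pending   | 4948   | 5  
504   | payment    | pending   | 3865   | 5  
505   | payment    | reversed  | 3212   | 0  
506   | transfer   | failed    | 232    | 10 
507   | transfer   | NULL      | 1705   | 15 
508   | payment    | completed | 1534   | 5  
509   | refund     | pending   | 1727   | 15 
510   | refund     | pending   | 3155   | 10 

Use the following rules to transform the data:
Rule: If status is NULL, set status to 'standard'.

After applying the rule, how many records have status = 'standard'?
1

Step 1: Count records where status IS NULL
Step 2: Found 1 records with NULL status
Step 3: These records will have status set to 'standard'
Step 4: Records already having status = 'standard': 0
Step 5: Answer: 1 + 0 = 1 records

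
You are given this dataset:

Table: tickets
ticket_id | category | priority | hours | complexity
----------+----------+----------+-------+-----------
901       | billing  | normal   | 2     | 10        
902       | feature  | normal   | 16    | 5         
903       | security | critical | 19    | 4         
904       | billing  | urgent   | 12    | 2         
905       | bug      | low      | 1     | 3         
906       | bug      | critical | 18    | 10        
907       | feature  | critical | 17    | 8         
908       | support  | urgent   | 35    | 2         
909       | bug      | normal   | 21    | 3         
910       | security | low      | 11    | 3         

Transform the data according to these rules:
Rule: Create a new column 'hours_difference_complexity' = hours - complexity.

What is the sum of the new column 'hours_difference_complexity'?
102

Step 1: For each record, compute hours - complexity
Example calculations:
  2 - 10 = -8
  16 - 5 = 11
  19 - 4 = 15
  ...
Step 2: Sum all derived values
Step 3: Total = 102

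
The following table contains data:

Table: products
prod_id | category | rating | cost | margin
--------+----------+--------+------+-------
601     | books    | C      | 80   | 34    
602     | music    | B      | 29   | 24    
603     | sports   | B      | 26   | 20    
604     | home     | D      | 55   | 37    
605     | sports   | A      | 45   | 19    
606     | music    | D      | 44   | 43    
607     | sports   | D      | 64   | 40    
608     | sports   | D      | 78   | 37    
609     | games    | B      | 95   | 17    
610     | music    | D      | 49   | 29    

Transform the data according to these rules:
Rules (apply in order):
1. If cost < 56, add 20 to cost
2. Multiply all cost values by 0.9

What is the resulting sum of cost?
616.5

Step 1: Apply Rule 1 - Add 20 to records with cost < 56
  - 6 records affected: 248 + (6 × 20) = 368
  - Unaffected records: 317
  - Sum after Rule 1: 685
Step 2: Apply Rule 2 - Multiply all by 0.9
  - 685 × 0.9 = 616.5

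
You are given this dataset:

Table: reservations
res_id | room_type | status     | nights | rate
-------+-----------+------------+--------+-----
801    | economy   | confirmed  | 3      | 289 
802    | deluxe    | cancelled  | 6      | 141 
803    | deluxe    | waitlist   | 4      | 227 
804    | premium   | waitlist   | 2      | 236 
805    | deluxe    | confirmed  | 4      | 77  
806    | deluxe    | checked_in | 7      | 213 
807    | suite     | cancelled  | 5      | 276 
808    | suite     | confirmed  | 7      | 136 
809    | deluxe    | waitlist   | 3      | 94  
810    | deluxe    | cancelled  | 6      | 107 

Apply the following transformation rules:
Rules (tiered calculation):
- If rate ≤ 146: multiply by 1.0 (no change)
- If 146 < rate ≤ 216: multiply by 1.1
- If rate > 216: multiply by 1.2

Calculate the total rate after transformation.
2022.9

Step 1: Tier 1 (rate ≤ 146): 5 records, sum = 555 × 1.0 = 555.0
Step 2: Tier 2 (146 < rate ≤ 216): 1 records, sum = 213 × 1.1 = 234.3
Step 3: Tier 3 (rate > 216): 4 records, sum = 1028 × 1.2 = 1233.6
Step 4: Final sum = 555.0 + 234.3 + 1233.6 = 2022.9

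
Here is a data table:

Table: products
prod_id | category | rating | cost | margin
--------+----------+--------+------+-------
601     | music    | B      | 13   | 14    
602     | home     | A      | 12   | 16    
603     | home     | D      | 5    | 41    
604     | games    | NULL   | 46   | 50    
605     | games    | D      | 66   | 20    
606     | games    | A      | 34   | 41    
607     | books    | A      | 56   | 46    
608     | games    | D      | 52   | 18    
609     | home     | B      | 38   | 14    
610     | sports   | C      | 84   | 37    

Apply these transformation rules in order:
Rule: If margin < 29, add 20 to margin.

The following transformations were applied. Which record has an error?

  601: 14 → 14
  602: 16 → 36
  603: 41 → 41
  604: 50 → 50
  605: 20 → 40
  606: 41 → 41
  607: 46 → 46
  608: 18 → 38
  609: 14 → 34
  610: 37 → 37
Record 601 has an error. The correct transformed value should be 34, not 14.

Step 1: Check each record against the rule
Step 2: Record 601 has margin = 14
Step 3: Since 14 < 29, the bonus should have been applied
Step 4: Correct value = 34, but claimed value = 14
Conclusion: Record 601 has the error.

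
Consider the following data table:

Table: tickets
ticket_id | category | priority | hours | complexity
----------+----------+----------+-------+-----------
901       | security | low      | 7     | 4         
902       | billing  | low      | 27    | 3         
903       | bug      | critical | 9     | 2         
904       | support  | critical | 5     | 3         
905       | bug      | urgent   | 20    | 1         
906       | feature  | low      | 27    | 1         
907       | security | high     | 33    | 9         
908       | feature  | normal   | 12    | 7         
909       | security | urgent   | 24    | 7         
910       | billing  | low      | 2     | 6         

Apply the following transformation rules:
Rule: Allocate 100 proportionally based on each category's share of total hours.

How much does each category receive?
billing: 17.47, bug: 17.47, feature: 23.49, security: 38.55, support: 3.01

Step 1: Calculate total hours = 166
Step 2: Calculate each category's proportion:
  billing: 29/166 = 17.47% → 17.47
  bug: 29/166 = 17.47% → 17.47
  feature: 39/166 = 23.49% → 23.49
  security: 64/166 = 38.55% → 38.55
  support: 5/166 = 3.01% → 3.01
Step 3: Verify: sum of allocations ≈ 100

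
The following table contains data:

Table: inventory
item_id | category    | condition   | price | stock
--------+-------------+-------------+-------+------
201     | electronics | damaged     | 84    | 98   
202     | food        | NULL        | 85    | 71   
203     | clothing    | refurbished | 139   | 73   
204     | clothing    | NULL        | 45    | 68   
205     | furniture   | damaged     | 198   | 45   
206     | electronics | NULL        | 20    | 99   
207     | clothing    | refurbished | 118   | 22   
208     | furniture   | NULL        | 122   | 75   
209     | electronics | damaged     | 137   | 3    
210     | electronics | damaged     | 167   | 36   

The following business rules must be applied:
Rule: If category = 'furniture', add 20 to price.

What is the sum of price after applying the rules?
1155

Step 1: Count records where category = 'furniture': 2
Step 2: Total bonus added: 2 × 20 = 40
Step 3: Original sum of price: 1115
Step 4: Final sum = 1115 + 40 = 1155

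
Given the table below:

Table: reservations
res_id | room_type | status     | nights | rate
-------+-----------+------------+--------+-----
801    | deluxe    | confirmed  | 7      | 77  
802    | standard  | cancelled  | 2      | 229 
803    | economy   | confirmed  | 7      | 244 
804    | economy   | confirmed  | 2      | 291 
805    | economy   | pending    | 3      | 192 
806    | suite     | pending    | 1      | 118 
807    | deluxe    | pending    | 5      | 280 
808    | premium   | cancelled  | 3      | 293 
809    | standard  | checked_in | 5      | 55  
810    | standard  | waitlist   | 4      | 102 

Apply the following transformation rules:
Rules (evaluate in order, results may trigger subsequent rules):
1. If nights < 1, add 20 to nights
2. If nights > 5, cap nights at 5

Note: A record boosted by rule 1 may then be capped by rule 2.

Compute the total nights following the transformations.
35

Step 1: Apply rule 1 to records with nights < 1
  - 0 records get bonus of 20
  - Of these, 0 records then exceed 5 and get capped
Step 2: Apply rule 2 to records with nights > 5
  - 2 records (original) are capped
Step 3: Calculate final sum = 35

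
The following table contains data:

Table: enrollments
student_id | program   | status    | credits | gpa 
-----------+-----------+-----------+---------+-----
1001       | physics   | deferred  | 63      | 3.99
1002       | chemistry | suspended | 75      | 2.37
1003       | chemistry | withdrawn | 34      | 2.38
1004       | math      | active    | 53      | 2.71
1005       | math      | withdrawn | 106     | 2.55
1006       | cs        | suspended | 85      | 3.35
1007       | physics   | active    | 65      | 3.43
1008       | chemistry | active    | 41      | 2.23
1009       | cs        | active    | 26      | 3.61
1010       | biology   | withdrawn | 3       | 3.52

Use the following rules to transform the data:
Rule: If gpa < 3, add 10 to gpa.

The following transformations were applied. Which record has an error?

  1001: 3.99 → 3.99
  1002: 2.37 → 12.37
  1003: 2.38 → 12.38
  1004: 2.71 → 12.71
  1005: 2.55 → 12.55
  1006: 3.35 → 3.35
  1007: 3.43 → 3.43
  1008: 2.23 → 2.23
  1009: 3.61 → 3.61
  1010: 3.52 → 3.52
Record 1008 has an error. The correct transformed value should be 12.23, not 2.23.

Step 1: Check each record against the rule
Step 2: Record 1008 has gpa = 2.23
Step 3: Since 2.23 < 3, the bonus should have been applied
Step 4: Correct value = 12.23, but claimed value = 2.23
Conclusion: Record 1008 has the error.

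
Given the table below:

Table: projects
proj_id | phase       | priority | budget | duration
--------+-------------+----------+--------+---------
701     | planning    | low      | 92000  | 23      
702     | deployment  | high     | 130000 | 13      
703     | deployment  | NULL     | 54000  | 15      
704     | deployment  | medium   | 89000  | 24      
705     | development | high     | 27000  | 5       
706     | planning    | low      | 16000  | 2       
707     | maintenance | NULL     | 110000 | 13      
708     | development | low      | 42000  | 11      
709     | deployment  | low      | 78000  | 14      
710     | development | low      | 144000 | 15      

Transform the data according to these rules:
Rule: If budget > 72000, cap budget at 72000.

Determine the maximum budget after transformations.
72000

Step 1: Original maximum budget = 144000
Step 2: Apply cap at 72000
Step 3: 6 records had budget > 72000 and were capped
Step 4: Maximum after transformation = 72000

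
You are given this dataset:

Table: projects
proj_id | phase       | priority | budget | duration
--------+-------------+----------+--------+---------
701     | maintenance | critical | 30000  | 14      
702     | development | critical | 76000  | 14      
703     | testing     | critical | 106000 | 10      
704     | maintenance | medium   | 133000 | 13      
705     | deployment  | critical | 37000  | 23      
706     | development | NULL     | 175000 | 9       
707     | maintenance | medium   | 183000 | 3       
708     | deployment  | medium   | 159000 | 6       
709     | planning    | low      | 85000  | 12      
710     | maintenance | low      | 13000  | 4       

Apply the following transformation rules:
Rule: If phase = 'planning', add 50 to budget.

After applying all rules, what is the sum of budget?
997050

Step 1: Count records where phase = 'planning': 1
Step 2: Total bonus added: 1 × 50 = 50
Step 3: Original sum of budget: 997000
Step 4: Final sum = 997000 + 50 = 997050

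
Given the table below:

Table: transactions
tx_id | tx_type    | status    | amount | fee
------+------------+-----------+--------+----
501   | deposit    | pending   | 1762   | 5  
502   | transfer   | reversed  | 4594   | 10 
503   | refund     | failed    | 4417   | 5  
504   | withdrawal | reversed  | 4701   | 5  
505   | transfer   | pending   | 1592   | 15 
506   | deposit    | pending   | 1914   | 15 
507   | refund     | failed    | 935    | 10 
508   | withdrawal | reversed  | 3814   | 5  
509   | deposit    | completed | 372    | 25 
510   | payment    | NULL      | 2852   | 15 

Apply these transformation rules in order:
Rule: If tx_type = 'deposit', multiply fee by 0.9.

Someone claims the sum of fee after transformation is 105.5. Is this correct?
Yes, the result is correct.

Step 1: Calculate the correct sum after transformation
Step 2: Apply multiplier 0.9 to records where tx_type = 'deposit'
Step 3: Correct result = 105.5
Step 4: Claimed result = 105.5
Step 5: 105.5 = 105.5 ✓
Conclusion: The claimed result is correct.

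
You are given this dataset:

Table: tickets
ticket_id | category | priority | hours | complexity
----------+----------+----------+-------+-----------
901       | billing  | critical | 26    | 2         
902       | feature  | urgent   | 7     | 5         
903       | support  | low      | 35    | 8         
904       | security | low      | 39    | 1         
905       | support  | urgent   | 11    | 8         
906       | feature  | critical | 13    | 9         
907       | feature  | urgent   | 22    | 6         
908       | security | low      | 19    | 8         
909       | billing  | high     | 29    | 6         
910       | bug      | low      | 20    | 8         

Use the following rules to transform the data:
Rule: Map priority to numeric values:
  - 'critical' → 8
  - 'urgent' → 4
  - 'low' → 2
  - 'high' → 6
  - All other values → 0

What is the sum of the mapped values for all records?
42

Step 1: Apply mapping to each record
Step 2: Count by status:
  'critical': 2 records × 8 = 16
  'urgent': 3 records × 4 = 12
  'low': 4 records × 2 = 8
  'high': 1 records × 6 = 6
Step 3: Sum all mapped values = 42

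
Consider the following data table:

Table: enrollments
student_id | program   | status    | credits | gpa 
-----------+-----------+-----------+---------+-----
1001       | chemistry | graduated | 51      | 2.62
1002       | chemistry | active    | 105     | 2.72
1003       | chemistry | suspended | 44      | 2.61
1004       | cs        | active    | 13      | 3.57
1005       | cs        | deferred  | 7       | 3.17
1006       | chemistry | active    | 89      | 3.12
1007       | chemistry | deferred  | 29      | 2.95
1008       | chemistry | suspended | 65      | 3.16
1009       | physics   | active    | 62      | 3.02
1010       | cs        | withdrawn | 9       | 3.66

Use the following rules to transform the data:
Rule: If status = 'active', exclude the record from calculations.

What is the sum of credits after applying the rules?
205

Step 1: Identify records where status = 'active'
Step 2: The excluded records sum to 269
Step 3: Original total credits = 474
Step 4: Remaining total = 474 - 269 = 205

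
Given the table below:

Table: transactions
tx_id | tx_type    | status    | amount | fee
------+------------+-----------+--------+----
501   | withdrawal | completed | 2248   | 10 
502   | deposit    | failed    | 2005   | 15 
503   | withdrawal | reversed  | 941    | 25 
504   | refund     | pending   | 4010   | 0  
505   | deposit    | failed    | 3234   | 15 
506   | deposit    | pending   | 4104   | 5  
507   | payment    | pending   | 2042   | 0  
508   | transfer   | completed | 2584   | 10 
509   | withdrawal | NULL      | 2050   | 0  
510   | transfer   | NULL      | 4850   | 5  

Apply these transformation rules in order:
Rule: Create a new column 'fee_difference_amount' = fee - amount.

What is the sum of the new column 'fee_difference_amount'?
-27983

Step 1: For each record, compute fee - amount
Example calculations:
  10 - 2248 = -2238
  15 - 2005 = -1990
  25 - 941 = -916
  ...
Step 2: Sum all derived values
Step 3: Total = -27983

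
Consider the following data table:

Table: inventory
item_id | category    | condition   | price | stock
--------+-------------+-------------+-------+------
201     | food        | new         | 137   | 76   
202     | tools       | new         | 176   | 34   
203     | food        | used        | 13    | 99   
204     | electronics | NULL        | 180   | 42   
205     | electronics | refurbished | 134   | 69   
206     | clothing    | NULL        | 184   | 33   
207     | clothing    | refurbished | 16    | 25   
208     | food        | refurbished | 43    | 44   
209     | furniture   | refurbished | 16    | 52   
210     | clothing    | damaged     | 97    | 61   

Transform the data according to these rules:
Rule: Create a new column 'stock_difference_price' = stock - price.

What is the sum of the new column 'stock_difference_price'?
-461

Step 1: For each record, compute stock - price
Example calculations:
  76 - 137 = -61
  34 - 176 = -142
  99 - 13 = 86
  ...
Step 2: Sum all derived values
Step 3: Total = -461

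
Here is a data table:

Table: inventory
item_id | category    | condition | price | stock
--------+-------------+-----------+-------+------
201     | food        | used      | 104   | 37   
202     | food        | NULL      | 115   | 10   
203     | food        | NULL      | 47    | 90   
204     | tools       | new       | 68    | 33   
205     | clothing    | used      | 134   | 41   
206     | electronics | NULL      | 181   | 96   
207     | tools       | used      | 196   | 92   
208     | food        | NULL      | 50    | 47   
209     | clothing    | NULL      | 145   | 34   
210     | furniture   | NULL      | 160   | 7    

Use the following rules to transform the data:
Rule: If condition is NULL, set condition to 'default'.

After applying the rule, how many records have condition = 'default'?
6

Step 1: Count records where condition IS NULL
Step 2: Found 6 records with NULL condition
Step 3: These records will have condition set to 'default'
Step 4: Records already having condition = 'default': 0
Step 5: Answer: 6 + 0 = 6 records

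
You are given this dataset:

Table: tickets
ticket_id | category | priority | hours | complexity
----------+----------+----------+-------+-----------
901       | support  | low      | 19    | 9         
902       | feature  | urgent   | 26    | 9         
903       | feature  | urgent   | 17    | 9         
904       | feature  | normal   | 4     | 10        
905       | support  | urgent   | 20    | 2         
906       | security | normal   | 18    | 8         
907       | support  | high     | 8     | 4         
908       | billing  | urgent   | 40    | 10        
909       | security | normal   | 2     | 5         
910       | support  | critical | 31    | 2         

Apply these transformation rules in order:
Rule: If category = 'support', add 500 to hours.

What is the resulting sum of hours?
2185

Step 1: Count records where category = 'support': 4
Step 2: Total bonus added: 4 × 500 = 2000
Step 3: Original sum of hours: 185
Step 4: Final sum = 185 + 2000 = 2185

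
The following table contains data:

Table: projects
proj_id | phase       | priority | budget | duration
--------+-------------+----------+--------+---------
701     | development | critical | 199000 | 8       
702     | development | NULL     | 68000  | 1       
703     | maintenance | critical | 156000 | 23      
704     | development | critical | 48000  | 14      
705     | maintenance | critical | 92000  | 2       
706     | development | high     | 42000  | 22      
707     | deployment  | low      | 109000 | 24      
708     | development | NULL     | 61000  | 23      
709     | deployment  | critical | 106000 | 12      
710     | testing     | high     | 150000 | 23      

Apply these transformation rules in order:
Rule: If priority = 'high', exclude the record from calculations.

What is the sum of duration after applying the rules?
107

Step 1: Identify records where priority = 'high'
Step 2: The excluded records sum to 45
Step 3: Original total duration = 152
Step 4: Remaining total = 152 - 45 = 107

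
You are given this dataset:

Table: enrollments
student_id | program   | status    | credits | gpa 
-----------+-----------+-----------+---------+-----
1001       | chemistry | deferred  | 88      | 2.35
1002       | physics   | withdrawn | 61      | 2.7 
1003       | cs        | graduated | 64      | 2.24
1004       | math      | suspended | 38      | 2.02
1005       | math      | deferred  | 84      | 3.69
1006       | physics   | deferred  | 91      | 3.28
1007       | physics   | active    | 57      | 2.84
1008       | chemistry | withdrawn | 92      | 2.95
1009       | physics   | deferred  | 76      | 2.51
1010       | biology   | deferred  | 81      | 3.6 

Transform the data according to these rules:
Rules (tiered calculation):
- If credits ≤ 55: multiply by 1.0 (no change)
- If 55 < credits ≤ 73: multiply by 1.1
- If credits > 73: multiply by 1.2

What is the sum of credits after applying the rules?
852.6

Step 1: Tier 1 (credits ≤ 55): 1 records, sum = 38 × 1.0 = 38.0
Step 2: Tier 2 (55 < credits ≤ 73): 3 records, sum = 182 × 1.1 = 200.2
Step 3: Tier 3 (credits > 73): 6 records, sum = 512 × 1.2 = 614.4
Step 4: Final sum = 38.0 + 200.2 + 614.4 = 852.6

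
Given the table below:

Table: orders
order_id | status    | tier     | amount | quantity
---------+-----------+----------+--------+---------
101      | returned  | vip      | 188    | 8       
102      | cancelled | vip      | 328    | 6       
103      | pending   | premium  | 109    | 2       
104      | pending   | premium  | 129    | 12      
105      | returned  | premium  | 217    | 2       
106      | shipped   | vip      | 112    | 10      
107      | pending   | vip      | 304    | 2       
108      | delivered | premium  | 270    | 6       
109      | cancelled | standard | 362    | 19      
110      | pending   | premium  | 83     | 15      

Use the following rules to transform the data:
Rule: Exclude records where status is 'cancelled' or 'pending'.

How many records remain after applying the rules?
4

Step 1: Count records to exclude
  - 2 (cancelled) + 4 (pending) = 6 records
Step 2: Total records: 10
Step 3: Remaining = 10 - 6 = 4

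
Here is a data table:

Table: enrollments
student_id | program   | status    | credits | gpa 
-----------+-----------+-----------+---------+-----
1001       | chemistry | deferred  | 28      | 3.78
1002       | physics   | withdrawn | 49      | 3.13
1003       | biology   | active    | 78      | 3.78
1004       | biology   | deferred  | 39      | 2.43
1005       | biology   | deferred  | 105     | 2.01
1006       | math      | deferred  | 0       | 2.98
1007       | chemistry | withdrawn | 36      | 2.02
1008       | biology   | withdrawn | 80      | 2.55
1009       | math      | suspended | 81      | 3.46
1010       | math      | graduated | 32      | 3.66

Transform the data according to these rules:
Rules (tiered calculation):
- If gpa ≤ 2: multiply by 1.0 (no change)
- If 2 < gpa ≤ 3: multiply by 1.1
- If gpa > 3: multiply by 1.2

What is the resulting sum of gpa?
34.56

Step 1: Tier 1 (gpa ≤ 2): 0 records, sum = 0 × 1.0 = 0.0
Step 2: Tier 2 (2 < gpa ≤ 3): 5 records, sum = 11.99 × 1.1 = 13.19
Step 3: Tier 3 (gpa > 3): 5 records, sum = 17.81 × 1.2 = 21.37
Step 4: Final sum = 0.0 + 13.19 + 21.37 = 34.56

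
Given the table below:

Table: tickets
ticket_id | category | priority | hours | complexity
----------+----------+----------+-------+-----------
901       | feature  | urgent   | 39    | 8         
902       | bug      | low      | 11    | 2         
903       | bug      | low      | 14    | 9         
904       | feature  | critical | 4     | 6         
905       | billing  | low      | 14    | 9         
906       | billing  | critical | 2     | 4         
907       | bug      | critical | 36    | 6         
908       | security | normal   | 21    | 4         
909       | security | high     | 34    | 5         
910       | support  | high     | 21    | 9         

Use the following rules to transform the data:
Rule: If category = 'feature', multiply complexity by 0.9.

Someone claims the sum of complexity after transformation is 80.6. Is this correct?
No, the correct result is 60.6.

Step 1: Calculate the correct sum after transformation
Step 2: Apply multiplier 0.9 to records where category = 'feature'
Step 3: Correct result = 60.6
Step 4: Claimed result = 80.6
Step 5: 60.6 ≠ 80.6
Conclusion: The claimed result is incorrect. The correct answer is 60.6.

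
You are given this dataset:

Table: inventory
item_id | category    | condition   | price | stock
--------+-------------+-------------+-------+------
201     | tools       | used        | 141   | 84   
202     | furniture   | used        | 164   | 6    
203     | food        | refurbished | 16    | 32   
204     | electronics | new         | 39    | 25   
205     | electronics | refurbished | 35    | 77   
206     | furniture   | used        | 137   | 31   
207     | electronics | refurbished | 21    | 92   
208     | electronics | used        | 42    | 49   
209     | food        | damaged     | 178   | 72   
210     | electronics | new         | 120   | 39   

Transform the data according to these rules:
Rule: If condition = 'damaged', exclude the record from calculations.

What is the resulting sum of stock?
435

Step 1: Identify records where condition = 'damaged'
Step 2: The excluded records sum to 72
Step 3: Original total stock = 507
Step 4: Remaining total = 507 - 72 = 435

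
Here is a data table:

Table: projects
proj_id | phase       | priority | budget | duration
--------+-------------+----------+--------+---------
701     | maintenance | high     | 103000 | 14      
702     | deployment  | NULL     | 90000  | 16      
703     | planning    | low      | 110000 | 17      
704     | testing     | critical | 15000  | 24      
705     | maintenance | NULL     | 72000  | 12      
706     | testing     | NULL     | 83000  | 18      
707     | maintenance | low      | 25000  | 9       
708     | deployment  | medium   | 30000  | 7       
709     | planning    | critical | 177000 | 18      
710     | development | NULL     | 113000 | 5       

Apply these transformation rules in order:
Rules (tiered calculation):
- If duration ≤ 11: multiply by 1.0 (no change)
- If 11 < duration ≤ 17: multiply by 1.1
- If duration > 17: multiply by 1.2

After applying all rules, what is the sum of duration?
157.9

Step 1: Tier 1 (duration ≤ 11): 3 records, sum = 21 × 1.0 = 21.0
Step 2: Tier 2 (11 < duration ≤ 17): 4 records, sum = 59 × 1.1 = 64.9
Step 3: Tier 3 (duration > 17): 3 records, sum = 60 × 1.2 = 72.0
Step 4: Final sum = 21.0 + 64.9 + 72.0 = 157.9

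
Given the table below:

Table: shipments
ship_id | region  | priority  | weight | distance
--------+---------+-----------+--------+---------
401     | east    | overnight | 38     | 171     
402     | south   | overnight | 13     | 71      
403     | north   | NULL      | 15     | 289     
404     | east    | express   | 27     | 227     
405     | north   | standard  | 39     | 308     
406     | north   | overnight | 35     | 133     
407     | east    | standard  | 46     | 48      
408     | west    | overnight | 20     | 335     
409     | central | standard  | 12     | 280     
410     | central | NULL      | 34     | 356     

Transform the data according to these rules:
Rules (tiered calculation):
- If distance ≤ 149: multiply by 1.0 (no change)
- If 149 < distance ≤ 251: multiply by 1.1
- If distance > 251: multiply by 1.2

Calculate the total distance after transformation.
2571.4

Step 1: Tier 1 (distance ≤ 149): 3 records, sum = 252 × 1.0 = 252.0
Step 2: Tier 2 (149 < distance ≤ 251): 2 records, sum = 398 × 1.1 = 437.8
Step 3: Tier 3 (distance > 251): 5 records, sum = 1568 × 1.2 = 1881.6
Step 4: Final sum = 252.0 + 437.8 + 1881.6 = 2571.4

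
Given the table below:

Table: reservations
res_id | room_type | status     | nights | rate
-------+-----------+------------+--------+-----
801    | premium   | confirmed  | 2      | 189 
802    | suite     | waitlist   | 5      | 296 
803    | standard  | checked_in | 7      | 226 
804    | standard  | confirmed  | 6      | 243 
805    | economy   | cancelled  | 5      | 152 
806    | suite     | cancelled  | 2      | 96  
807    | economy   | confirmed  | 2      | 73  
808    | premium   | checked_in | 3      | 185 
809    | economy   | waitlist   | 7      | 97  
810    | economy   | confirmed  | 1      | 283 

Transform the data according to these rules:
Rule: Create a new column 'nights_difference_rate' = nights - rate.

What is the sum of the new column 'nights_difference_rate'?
-1800

Step 1: For each record, compute nights - rate
Example calculations:
  2 - 189 = -187
  5 - 296 = -291
  7 - 226 = -219
  ...
Step 2: Sum all derived values
Step 3: Total = -1800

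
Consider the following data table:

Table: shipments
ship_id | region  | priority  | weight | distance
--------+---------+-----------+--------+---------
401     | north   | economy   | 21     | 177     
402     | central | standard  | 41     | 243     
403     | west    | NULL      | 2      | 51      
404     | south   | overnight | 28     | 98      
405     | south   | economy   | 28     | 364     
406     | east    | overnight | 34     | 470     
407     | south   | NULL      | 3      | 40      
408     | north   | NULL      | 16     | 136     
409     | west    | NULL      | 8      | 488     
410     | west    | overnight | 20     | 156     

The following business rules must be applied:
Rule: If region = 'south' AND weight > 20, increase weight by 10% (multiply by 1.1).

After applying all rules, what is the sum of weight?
206.6

Step 1: Find records where region = 'south' AND weight > 20
Step 2: 2 records match, summing to 56
Step 3: After multiplier: 56 × 1.1 = 61.6
Step 4: Unaffected records sum: 145
Step 5: Final sum = 61.6 + 145 = 206.6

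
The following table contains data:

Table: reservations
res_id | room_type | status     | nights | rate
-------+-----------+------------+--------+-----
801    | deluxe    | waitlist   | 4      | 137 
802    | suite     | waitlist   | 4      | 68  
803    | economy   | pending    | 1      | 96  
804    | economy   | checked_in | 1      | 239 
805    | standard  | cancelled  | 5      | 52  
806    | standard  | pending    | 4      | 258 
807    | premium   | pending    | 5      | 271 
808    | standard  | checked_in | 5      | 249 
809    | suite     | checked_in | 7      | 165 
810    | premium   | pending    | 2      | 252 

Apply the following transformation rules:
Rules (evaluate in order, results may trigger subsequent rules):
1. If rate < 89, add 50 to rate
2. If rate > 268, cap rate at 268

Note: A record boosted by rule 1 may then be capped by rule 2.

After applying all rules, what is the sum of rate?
1884

Step 1: Apply rule 1 to records with rate < 89
  - 2 records get bonus of 50
  - Of these, 0 records then exceed 268 and get capped
Step 2: Apply rule 2 to records with rate > 268
  - 1 records (original) are capped
Step 3: Calculate final sum = 1884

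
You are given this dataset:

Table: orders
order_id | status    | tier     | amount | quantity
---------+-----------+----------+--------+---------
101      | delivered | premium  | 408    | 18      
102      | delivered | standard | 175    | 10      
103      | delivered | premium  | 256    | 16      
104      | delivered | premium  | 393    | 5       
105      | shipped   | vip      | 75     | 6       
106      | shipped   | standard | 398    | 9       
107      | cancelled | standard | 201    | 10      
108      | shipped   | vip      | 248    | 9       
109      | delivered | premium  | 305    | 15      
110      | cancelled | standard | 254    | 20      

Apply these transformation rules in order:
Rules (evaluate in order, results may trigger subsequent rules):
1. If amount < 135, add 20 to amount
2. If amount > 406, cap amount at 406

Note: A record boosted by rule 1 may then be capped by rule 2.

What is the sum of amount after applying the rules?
2731

Step 1: Apply rule 1 to records with amount < 135
  - 1 records get bonus of 20
  - Of these, 0 records then exceed 406 and get capped
Step 2: Apply rule 2 to records with amount > 406
  - 1 records (original) are capped
Step 3: Calculate final sum = 2731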